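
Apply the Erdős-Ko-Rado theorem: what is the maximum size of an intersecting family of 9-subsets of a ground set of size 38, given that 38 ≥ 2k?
max |F| = C(37, 8) = 38608020

The Erdős-Ko-Rado theorem states: for n ≥ 2k, an intersecting family of k-subsets of an n-element set has size at most C(n − 1, k − 1), with equality for 'star' families {A ⊆ [n] : |A| = k, i ∈ A} (fix an element i). For n = 38, k = 9: C(37, 8) = 38608020.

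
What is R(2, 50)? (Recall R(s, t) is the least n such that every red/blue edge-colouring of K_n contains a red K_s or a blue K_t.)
R(2, 50) = 50

R(2, k) = k for all k ≥ 2: in a 2-colouring of K_k, either some edge is red (a red K_2) or all edges are blue (a blue K_k). And K_{49} coloured all-blue has no blue K_50, so R(2, 50) > 49. Hence R(2, 50) = 50.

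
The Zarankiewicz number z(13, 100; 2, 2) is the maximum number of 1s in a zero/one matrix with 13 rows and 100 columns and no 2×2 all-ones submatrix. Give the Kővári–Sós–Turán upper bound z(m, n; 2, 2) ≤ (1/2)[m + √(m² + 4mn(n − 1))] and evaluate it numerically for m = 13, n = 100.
z(13, 100; 2, 2) ≤ (1/2)[13 + √(13² + 4·13·100·99)] = (1/2)[13 + √514969] = 365.3067

Kővári–Sós–Turán: let r_1, ..., r_13 be the row sums and z = Σ r_i the total number of 1s. Each pair of columns can share at most one row with both entries 1 (else a 2×2 all-ones block appears), so Σ_i C(r_i, 2) ≤ C(100, 2) = 4950. By convexity Σ_i C(r_i, 2) ≥ 13·C(z/13, 2) = z(z − 13)/(2·13), giving z² − 13z − 13·100·99 ≤ 0 and hence z ≤ (1/2)[13 + √(169 + 4·128700)] = (1/2)[13 + √514969] ≈ (1/2)(13 + 717.6134) = 365.3067.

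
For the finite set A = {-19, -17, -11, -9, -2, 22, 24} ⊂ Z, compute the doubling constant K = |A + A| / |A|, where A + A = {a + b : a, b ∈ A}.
K = |A + A| / |A| = 25/7

Enumerate A + A = {a + b : a, b ∈ A}. With |A| = 7, there are |A|^2 = 49 ordered sum pairs; collecting distinct values, A + A = {-38, -36, -34, -30, -28, -26, -22, -21, -20, -19, -18, -13, -11, -4, 3, 5, 7, 11, 13, 15, 20, 22, 44, 46, 48}, so |A + A| = 25. Thus K = 25/7. For comparison, the minimum possible |A + A| over all 7-element sets is 2·7 − 1 = 13 (so min K = 13/7), attained only by arithmetic progressions.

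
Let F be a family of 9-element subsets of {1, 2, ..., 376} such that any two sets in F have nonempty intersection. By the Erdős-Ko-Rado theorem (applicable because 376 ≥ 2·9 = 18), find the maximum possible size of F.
max |F| = C(375, 8) = 8996714454741750

Erdős-Ko-Rado (1961): when n ≥ 2k, max |F| = C(n−1, k−1). The bound is attained by the star {A : i ∈ A} for any fixed i ∈ [n]. Here C(376−1, 9−1) = C(375, 8) = 8996714454741750.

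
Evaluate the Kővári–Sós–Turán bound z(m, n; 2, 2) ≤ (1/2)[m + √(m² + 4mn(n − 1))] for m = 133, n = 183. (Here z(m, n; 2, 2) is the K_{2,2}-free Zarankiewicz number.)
z(133, 183; 2, 2) ≤ (1/2)[133 + √(133² + 4·133·183·182)] = (1/2)[133 + √17736481] = 2172.2351

Kővári–Sós–Turán: let r_1, ..., r_133 be the row sums and z = Σ r_i the total number of 1s. Each pair of columns can share at most one row with both entries 1 (else a 2×2 all-ones block appears), so Σ_i C(r_i, 2) ≤ C(183, 2) = 16653. By convexity Σ_i C(r_i, 2) ≥ 133·C(z/133, 2) = z(z − 133)/(2·133), giving z² − 133z − 133·183·182 ≤ 0 and hence z ≤ (1/2)[133 + √(17689 + 4·4429698)] = (1/2)[133 + √17736481] ≈ (1/2)(133 + 4211.4702) = 2172.2351.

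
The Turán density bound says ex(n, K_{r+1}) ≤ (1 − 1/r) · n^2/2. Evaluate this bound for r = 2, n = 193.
Turán density bound = (1/2) · 193^2/2 = 37249/4 ≈ 9312.25

Turán's theorem: ex(n, K_{r+1}) is achieved by the complete r-partite Turán graph T(n, r) with parts as balanced as possible, and is at most (1 − 1/r) · n^2/2. For r = 2, n = 193: the density bound is (1/2) · 37249/2 = 37249/4 ≈ 9312.25. The integer-valued extremum is e(T(193, 2)) = 9312, which is strictly less than the density bound 37249/4 since 2 ∤ 193 (the parts of T(193, 2) cannot all be equal).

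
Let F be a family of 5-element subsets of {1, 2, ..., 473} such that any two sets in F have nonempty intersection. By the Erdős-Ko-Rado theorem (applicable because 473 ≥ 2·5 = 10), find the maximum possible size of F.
max |F| = C(472, 4) = 2041843090

Erdős-Ko-Rado (1961): when n ≥ 2k, max |F| = C(n−1, k−1). The bound is attained by the star {A : i ∈ A} for any fixed i ∈ [n]. Here C(473−1, 5−1) = C(472, 4) = 2041843090.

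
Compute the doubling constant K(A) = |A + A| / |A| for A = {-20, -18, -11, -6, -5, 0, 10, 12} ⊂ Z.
K = |A + A| / |A| = 32/8 = 4

Enumerate A + A = {a + b : a, b ∈ A}. With |A| = 8, there are |A|^2 = 64 ordered sum pairs; collecting distinct values, A + A = {-40, -38, -36, -31, -29, -26, -25, -24, -23, -22, -20, -18, -17, -16, -12, -11, -10, -8, -6, -5, -1, 0, 1, 4, 5, 6, 7, 10, 12, 20, 22, 24}, so |A + A| = 32. Thus K = 32/8 = 4. For comparison, the minimum possible |A + A| over all 8-element sets is 2·8 − 1 = 15 (so min K = 15/8), attained only by arithmetic progressions.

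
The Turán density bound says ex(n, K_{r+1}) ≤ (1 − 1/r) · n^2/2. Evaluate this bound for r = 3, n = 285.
Turán density bound = (2/3) · 285^2/2 = 27075

Turán's theorem: ex(n, K_{r+1}) is achieved by the complete r-partite Turán graph T(n, r) with parts as balanced as possible, and is at most (1 − 1/r) · n^2/2. For r = 3, n = 285: the density bound is (2/3) · 81225/2 = 27075. Since 3 ∣ 285, the Turán graph T(285, 3) has parts of equal size 95, and its edge count e(T(285, 3)) = 27075 attains the density bound exactly.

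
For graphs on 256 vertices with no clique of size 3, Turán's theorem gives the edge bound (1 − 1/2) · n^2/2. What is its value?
Turán density bound = (1/2) · 256^2/2 = 16384

Turán's theorem: ex(n, K_{r+1}) is achieved by the complete r-partite Turán graph T(n, r) with parts as balanced as possible, and is at most (1 − 1/r) · n^2/2. For r = 2, n = 256: the density bound is (1/2) · 65536/2 = 16384. Since 2 ∣ 256, the Turán graph T(256, 2) has parts of equal size 128, and its edge count e(T(256, 2)) = 16384 attains the density bound exactly.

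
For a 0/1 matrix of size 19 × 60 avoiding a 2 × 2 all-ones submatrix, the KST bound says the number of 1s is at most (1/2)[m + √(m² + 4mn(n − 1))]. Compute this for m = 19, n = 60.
z(19, 60; 2, 2) ≤ (1/2)[19 + √(19² + 4·19·60·59)] = (1/2)[19 + √269401] = 269.0193

Kővári–Sós–Turán: let r_1, ..., r_19 be the row sums and z = Σ r_i the total number of 1s. Each pair of columns can share at most one row with both entries 1 (else a 2×2 all-ones block appears), so Σ_i C(r_i, 2) ≤ C(60, 2) = 1770. By convexity Σ_i C(r_i, 2) ≥ 19·C(z/19, 2) = z(z − 19)/(2·19), giving z² − 19z − 19·60·59 ≤ 0 and hence z ≤ (1/2)[19 + √(361 + 4·67260)] = (1/2)[19 + √269401] ≈ (1/2)(19 + 519.0385) = 269.0193.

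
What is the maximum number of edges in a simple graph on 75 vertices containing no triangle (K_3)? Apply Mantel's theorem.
ex(75, K_3) = ⌊75^2/4⌋ = 1406

Mantel (1907): a triangle-free graph on n vertices has at most ⌊n^2/4⌋ edges, with equality for the complete bipartite graph K_{⌊n/2⌋, ⌈n/2⌉}. For n = 75: ⌊75^2/4⌋ = ⌊5625/4⌋ = 1406. The extremal graph is K_{37, 38}, which has 37·38 = 1406 edges.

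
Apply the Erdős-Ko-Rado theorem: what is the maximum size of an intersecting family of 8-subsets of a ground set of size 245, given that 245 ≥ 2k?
max |F| = C(244, 7) = 9366645241008

Erdős-Ko-Rado (1961): when n ≥ 2k, max |F| = C(n−1, k−1). The bound is attained by the star {A : i ∈ A} for any fixed i ∈ [n]. Here C(245−1, 8−1) = C(244, 7) = 9366645241008.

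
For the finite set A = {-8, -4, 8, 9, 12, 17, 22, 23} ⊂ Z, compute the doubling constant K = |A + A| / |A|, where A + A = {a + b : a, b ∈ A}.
K = |A + A| / |A| = 32/8 = 4

Enumerate A + A = {a + b : a, b ∈ A}. With |A| = 8, there are |A|^2 = 64 ordered sum pairs; collecting distinct values, A + A = {-16, -12, -8, 0, 1, 4, 5, 8, 9, 13, 14, 15, 16, 17, 18, 19, 20, 21, 24, 25, 26, 29, 30, 31, 32, 34, 35, 39, 40, 44, 45, 46}, so |A + A| = 32. Thus K = 32/8 = 4. For comparison, the minimum possible |A + A| over all 8-element sets is 2·8 − 1 = 15 (so min K = 15/8), attained only by arithmetic progressions.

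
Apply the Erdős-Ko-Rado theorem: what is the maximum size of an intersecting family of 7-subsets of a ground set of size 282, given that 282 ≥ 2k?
max |F| = C(281, 6) = 647992090956

The Erdős-Ko-Rado theorem states: for n ≥ 2k, an intersecting family of k-subsets of an n-element set has size at most C(n − 1, k − 1), with equality for 'star' families {A ⊆ [n] : |A| = k, i ∈ A} (fix an element i). For n = 282, k = 7: C(281, 6) = 647992090956.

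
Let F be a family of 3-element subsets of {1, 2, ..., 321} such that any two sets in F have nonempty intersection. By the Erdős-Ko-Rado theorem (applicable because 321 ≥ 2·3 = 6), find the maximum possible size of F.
max |F| = C(320, 2) = 51040

The Erdős-Ko-Rado theorem states: for n ≥ 2k, an intersecting family of k-subsets of an n-element set has size at most C(n − 1, k − 1), with equality for 'star' families {A ⊆ [n] : |A| = k, i ∈ A} (fix an element i). For n = 321, k = 3: C(320, 2) = 51040.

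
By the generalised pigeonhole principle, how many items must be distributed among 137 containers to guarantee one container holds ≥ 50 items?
n = (50 − 1)·137 + 1 = 6714

By the generalised pigeonhole principle, to guarantee some box contains ≥ r objects we need more than (r − 1) · k objects total. Threshold: n = (r − 1) · k + 1. With r = 50 and k = 137: n = 49 · 137 + 1 = 6713 + 1 = 6714. For n = 6713 = 49 · 137, we can put exactly 49 objects in every box, avoiding 50 in any single one — so 6714 is tight.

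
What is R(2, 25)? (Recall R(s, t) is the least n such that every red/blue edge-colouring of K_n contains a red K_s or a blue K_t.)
R(2, 25) = 25

R(2, k) = k for all k ≥ 2: in a 2-colouring of K_k, either some edge is red (a red K_2) or all edges are blue (a blue K_k). And K_{24} coloured all-blue has no blue K_25, so R(2, 25) > 24. Hence R(2, 25) = 25.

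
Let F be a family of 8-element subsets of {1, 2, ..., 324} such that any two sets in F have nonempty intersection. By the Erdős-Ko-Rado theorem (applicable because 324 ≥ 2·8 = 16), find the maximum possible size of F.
max |F| = C(323, 7) = 68164763706512

The Erdős-Ko-Rado theorem states: for n ≥ 2k, an intersecting family of k-subsets of an n-element set has size at most C(n − 1, k − 1), with equality for 'star' families {A ⊆ [n] : |A| = k, i ∈ A} (fix an element i). For n = 324, k = 8: C(323, 7) = 68164763706512.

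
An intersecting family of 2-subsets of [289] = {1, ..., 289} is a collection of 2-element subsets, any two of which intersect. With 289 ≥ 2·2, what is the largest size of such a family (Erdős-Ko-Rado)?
max |F| = C(288, 1) = 288

The Erdős-Ko-Rado theorem states: for n ≥ 2k, an intersecting family of k-subsets of an n-element set has size at most C(n − 1, k − 1), with equality for 'star' families {A ⊆ [n] : |A| = k, i ∈ A} (fix an element i). For n = 289, k = 2: C(288, 1) = 288.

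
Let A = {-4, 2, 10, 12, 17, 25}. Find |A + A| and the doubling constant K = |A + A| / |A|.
K = |A + A| / |A| = 20/6 = 10/3

Enumerate A + A = {a + b : a, b ∈ A}. With |A| = 6, there are |A|^2 = 36 ordered sum pairs; collecting distinct values, A + A = {-8, -2, 4, 6, 8, 12, 13, 14, 19, 20, 21, 22, 24, 27, 29, 34, 35, 37, 42, 50}, so |A + A| = 20. Thus K = 20/6 = 10/3. For comparison, the minimum possible |A + A| over all 6-element sets is 2·6 − 1 = 11 (so min K = 11/6), attained only by arithmetic progressions.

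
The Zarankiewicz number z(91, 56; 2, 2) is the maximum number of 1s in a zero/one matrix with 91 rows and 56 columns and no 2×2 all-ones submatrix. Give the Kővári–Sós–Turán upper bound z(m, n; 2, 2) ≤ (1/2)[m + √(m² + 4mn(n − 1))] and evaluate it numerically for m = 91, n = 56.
z(91, 56; 2, 2) ≤ (1/2)[91 + √(91² + 4·91·56·55)] = (1/2)[91 + √1129401] = 576.8664

Kővári–Sós–Turán: let r_1, ..., r_91 be the row sums and z = Σ r_i the total number of 1s. Each pair of columns can share at most one row with both entries 1 (else a 2×2 all-ones block appears), so Σ_i C(r_i, 2) ≤ C(56, 2) = 1540. By convexity Σ_i C(r_i, 2) ≥ 91·C(z/91, 2) = z(z − 91)/(2·91), giving z² − 91z − 91·56·55 ≤ 0 and hence z ≤ (1/2)[91 + √(8281 + 4·280280)] = (1/2)[91 + √1129401] ≈ (1/2)(91 + 1062.7328) = 576.8664.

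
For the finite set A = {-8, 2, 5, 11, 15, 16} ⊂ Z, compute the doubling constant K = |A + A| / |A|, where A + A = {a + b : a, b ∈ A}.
K = |A + A| / |A| = 20/6 = 10/3

Enumerate A + A = {a + b : a, b ∈ A}. With |A| = 6, there are |A|^2 = 36 ordered sum pairs; collecting distinct values, A + A = {-16, -6, -3, 3, 4, 7, 8, 10, 13, 16, 17, 18, 20, 21, 22, 26, 27, 30, 31, 32}, so |A + A| = 20. Thus K = 20/6 = 10/3. For comparison, the minimum possible |A + A| over all 6-element sets is 2·6 − 1 = 11 (so min K = 11/6), attained only by arithmetic progressions.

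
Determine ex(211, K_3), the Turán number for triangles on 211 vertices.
ex(211, K_3) = ⌊211^2/4⌋ = 11130

Mantel (1907): a triangle-free graph on n vertices has at most ⌊n^2/4⌋ edges, with equality for the complete bipartite graph K_{⌊n/2⌋, ⌈n/2⌉}. For n = 211: ⌊211^2/4⌋ = ⌊44521/4⌋ = 11130. The extremal graph is K_{105, 106}, which has 105·106 = 11130 edges.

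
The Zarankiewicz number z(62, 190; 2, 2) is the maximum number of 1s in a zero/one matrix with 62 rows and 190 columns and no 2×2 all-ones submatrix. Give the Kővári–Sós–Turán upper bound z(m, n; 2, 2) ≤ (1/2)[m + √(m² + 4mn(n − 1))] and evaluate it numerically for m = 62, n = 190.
z(62, 190; 2, 2) ≤ (1/2)[62 + √(62² + 4·62·190·189)] = (1/2)[62 + √8909524] = 1523.4413

Kővári–Sós–Turán: let r_1, ..., r_62 be the row sums and z = Σ r_i the total number of 1s. Each pair of columns can share at most one row with both entries 1 (else a 2×2 all-ones block appears), so Σ_i C(r_i, 2) ≤ C(190, 2) = 17955. By convexity Σ_i C(r_i, 2) ≥ 62·C(z/62, 2) = z(z − 62)/(2·62), giving z² − 62z − 62·190·189 ≤ 0 and hence z ≤ (1/2)[62 + √(3844 + 4·2226420)] = (1/2)[62 + √8909524] ≈ (1/2)(62 + 2984.8826) = 1523.4413.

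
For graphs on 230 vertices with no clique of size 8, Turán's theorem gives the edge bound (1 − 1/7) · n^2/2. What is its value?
Turán density bound = (6/7) · 230^2/2 = 158700/7 ≈ 22671.4286

Turán's theorem: ex(n, K_{r+1}) is achieved by the complete r-partite Turán graph T(n, r) with parts as balanced as possible, and is at most (1 − 1/r) · n^2/2. For r = 7, n = 230: the density bound is (6/7) · 52900/2 = 158700/7 ≈ 22671.4286. The integer-valued extremum is e(T(230, 7)) = 22671, which is strictly less than the density bound 158700/7 since 7 ∤ 230 (the parts of T(230, 7) cannot all be equal).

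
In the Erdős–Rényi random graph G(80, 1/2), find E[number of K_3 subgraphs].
E[# K_3] = C(80, 3) · (1/2)^C(3, 2) = 82160 / 2^3 = 10270

For each 3-subset S of vertices (there are C(80, 3) = 82160 such S), let X_S = 1 if S induces a K_3 (all C(3, 2) = 3 edges present). Then P(X_S = 1) = (1/2)^3 = 1/8. By linearity of expectation, E[# K_3] = C(80, 3) · (1/2)^3 = 82160 / 8 = 10270.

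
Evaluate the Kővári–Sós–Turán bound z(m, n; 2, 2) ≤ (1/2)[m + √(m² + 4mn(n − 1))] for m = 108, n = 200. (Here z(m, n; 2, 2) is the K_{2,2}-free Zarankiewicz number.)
z(108, 200; 2, 2) ≤ (1/2)[108 + √(108² + 4·108·200·199)] = (1/2)[108 + √17205264] = 2127.9614

Kővári–Sós–Turán: let r_1, ..., r_108 be the row sums and z = Σ r_i the total number of 1s. Each pair of columns can share at most one row with both entries 1 (else a 2×2 all-ones block appears), so Σ_i C(r_i, 2) ≤ C(200, 2) = 19900. By convexity Σ_i C(r_i, 2) ≥ 108·C(z/108, 2) = z(z − 108)/(2·108), giving z² − 108z − 108·200·199 ≤ 0 and hence z ≤ (1/2)[108 + √(11664 + 4·4298400)] = (1/2)[108 + √17205264] ≈ (1/2)(108 + 4147.9229) = 2127.9614.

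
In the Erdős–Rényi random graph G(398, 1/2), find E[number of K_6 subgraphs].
E[# K_6] = C(398, 6) · (1/2)^C(6, 2) = 5315230907547 / 2^15 ≈ 162207974.473480

For each 6-subset S of vertices (there are C(398, 6) = 5315230907547 such S), let X_S = 1 if S induces a K_6 (all C(6, 2) = 15 edges present). Then P(X_S = 1) = (1/2)^15 = 1/32768. By linearity of expectation, E[# K_6] = C(398, 6) · (1/2)^15 = 5315230907547 / 32768 ≈ 162207974.473480.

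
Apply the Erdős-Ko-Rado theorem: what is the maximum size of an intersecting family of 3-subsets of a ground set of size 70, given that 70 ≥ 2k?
max |F| = C(69, 2) = 2346

The Erdős-Ko-Rado theorem states: for n ≥ 2k, an intersecting family of k-subsets of an n-element set has size at most C(n − 1, k − 1), with equality for 'star' families {A ⊆ [n] : |A| = k, i ∈ A} (fix an element i). For n = 70, k = 3: C(69, 2) = 2346.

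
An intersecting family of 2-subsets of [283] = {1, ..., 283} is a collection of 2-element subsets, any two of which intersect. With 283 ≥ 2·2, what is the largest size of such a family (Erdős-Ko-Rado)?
max |F| = C(282, 1) = 282

The Erdős-Ko-Rado theorem states: for n ≥ 2k, an intersecting family of k-subsets of an n-element set has size at most C(n − 1, k − 1), with equality for 'star' families {A ⊆ [n] : |A| = k, i ∈ A} (fix an element i). For n = 283, k = 2: C(282, 1) = 282.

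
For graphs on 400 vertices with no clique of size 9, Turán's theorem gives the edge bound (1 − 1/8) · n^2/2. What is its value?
Turán density bound = (7/8) · 400^2/2 = 70000

Turán's theorem: ex(n, K_{r+1}) is achieved by the complete r-partite Turán graph T(n, r) with parts as balanced as possible, and is at most (1 − 1/r) · n^2/2. For r = 8, n = 400: the density bound is (7/8) · 160000/2 = 70000. Since 8 ∣ 400, the Turán graph T(400, 8) has parts of equal size 50, and its edge count e(T(400, 8)) = 70000 attains the density bound exactly.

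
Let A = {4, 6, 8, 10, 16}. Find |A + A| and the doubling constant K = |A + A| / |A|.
K = |A + A| / |A| = 11/5

Enumerate A + A = {a + b : a, b ∈ A}. With |A| = 5, there are |A|^2 = 25 ordered sum pairs; collecting distinct values, A + A = {8, 10, 12, 14, 16, 18, 20, 22, 24, 26, 32}, so |A + A| = 11. Thus K = 11/5. For comparison, the minimum possible |A + A| over all 5-element sets is 2·5 − 1 = 9 (so min K = 9/5), attained only by arithmetic progressions.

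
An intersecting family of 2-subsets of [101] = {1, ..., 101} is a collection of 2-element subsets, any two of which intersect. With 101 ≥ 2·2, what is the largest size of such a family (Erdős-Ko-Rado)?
max |F| = C(100, 1) = 100

The Erdős-Ko-Rado theorem states: for n ≥ 2k, an intersecting family of k-subsets of an n-element set has size at most C(n − 1, k − 1), with equality for 'star' families {A ⊆ [n] : |A| = k, i ∈ A} (fix an element i). For n = 101, k = 2: C(100, 1) = 100.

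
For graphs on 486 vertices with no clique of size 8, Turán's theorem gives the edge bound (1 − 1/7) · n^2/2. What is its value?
Turán density bound = (6/7) · 486^2/2 = 708588/7 ≈ 101226.8571

Turán's theorem: ex(n, K_{r+1}) is achieved by the complete r-partite Turán graph T(n, r) with parts as balanced as possible, and is at most (1 − 1/r) · n^2/2. For r = 7, n = 486: the density bound is (6/7) · 236196/2 = 708588/7 ≈ 101226.8571. The integer-valued extremum is e(T(486, 7)) = 101226, which is strictly less than the density bound 708588/7 since 7 ∤ 486 (the parts of T(486, 7) cannot all be equal).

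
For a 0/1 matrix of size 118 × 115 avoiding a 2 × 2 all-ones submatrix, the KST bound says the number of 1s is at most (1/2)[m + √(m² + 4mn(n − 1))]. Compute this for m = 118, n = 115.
z(118, 115; 2, 2) ≤ (1/2)[118 + √(118² + 4·118·115·114)] = (1/2)[118 + √6201844] = 1304.1751

Kővári–Sós–Turán: let r_1, ..., r_118 be the row sums and z = Σ r_i the total number of 1s. Each pair of columns can share at most one row with both entries 1 (else a 2×2 all-ones block appears), so Σ_i C(r_i, 2) ≤ C(115, 2) = 6555. By convexity Σ_i C(r_i, 2) ≥ 118·C(z/118, 2) = z(z − 118)/(2·118), giving z² − 118z − 118·115·114 ≤ 0 and hence z ≤ (1/2)[118 + √(13924 + 4·1546980)] = (1/2)[118 + √6201844] ≈ (1/2)(118 + 2490.3502) = 1304.1751.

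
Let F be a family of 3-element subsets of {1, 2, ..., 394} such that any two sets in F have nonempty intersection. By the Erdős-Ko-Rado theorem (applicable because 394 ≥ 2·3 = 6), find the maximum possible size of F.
max |F| = C(393, 2) = 77028

Erdős-Ko-Rado (1961): when n ≥ 2k, max |F| = C(n−1, k−1). The bound is attained by the star {A : i ∈ A} for any fixed i ∈ [n]. Here C(394−1, 3−1) = C(393, 2) = 77028.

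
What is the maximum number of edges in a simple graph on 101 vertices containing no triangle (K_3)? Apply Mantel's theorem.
ex(101, K_3) = ⌊101^2/4⌋ = 2550

Mantel (1907): a triangle-free graph on n vertices has at most ⌊n^2/4⌋ edges, with equality for the complete bipartite graph K_{⌊n/2⌋, ⌈n/2⌉}. For n = 101: ⌊101^2/4⌋ = ⌊10201/4⌋ = 2550. The extremal graph is K_{50, 51}, which has 50·51 = 2550 edges.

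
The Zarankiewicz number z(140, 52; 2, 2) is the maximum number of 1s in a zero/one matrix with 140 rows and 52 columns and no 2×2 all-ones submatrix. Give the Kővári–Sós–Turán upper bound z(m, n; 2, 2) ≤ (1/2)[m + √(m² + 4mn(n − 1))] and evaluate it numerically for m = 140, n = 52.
z(140, 52; 2, 2) ≤ (1/2)[140 + √(140² + 4·140·52·51)] = (1/2)[140 + √1504720] = 683.3351

Kővári–Sós–Turán: let r_1, ..., r_140 be the row sums and z = Σ r_i the total number of 1s. Each pair of columns can share at most one row with both entries 1 (else a 2×2 all-ones block appears), so Σ_i C(r_i, 2) ≤ C(52, 2) = 1326. By convexity Σ_i C(r_i, 2) ≥ 140·C(z/140, 2) = z(z − 140)/(2·140), giving z² − 140z − 140·52·51 ≤ 0 and hence z ≤ (1/2)[140 + √(19600 + 4·371280)] = (1/2)[140 + √1504720] ≈ (1/2)(140 + 1226.6703) = 683.3351.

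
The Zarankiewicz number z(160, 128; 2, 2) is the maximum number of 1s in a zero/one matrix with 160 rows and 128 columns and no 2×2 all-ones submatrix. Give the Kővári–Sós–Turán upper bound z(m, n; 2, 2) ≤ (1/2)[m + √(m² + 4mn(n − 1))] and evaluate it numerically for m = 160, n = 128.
z(160, 128; 2, 2) ≤ (1/2)[160 + √(160² + 4·160·128·127)] = (1/2)[160 + √10429440] = 1694.7322

Kővári–Sós–Turán: let r_1, ..., r_160 be the row sums and z = Σ r_i the total number of 1s. Each pair of columns can share at most one row with both entries 1 (else a 2×2 all-ones block appears), so Σ_i C(r_i, 2) ≤ C(128, 2) = 8128. By convexity Σ_i C(r_i, 2) ≥ 160·C(z/160, 2) = z(z − 160)/(2·160), giving z² − 160z − 160·128·127 ≤ 0 and hence z ≤ (1/2)[160 + √(25600 + 4·2600960)] = (1/2)[160 + √10429440] ≈ (1/2)(160 + 3229.4644) = 1694.7322.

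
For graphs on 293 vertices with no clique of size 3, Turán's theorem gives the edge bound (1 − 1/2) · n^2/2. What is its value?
Turán density bound = (1/2) · 293^2/2 = 85849/4 ≈ 21462.25

Turán's theorem: ex(n, K_{r+1}) is achieved by the complete r-partite Turán graph T(n, r) with parts as balanced as possible, and is at most (1 − 1/r) · n^2/2. For r = 2, n = 293: the density bound is (1/2) · 85849/2 = 85849/4 ≈ 21462.25. The integer-valued extremum is e(T(293, 2)) = 21462, which is strictly less than the density bound 85849/4 since 2 ∤ 293 (the parts of T(293, 2) cannot all be equal).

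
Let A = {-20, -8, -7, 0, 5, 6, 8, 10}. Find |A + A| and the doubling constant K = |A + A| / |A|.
K = |A + A| / |A| = 30/8 = 15/4

Enumerate A + A = {a + b : a, b ∈ A}. With |A| = 8, there are |A|^2 = 64 ordered sum pairs; collecting distinct values, A + A = {-40, -28, -27, -20, -16, -15, -14, -12, -10, -8, -7, -3, -2, -1, 0, 1, 2, 3, 5, 6, 8, 10, 11, 12, 13, 14, 15, 16, 18, 20}, so |A + A| = 30. Thus K = 30/8 = 15/4. For comparison, the minimum possible |A + A| over all 8-element sets is 2·8 − 1 = 15 (so min K = 15/8), attained only by arithmetic progressions.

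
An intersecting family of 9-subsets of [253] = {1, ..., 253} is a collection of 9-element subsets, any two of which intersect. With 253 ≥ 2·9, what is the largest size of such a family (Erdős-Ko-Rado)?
max |F| = C(252, 8) = 360531254845125

The Erdős-Ko-Rado theorem states: for n ≥ 2k, an intersecting family of k-subsets of an n-element set has size at most C(n − 1, k − 1), with equality for 'star' families {A ⊆ [n] : |A| = k, i ∈ A} (fix an element i). For n = 253, k = 9: C(252, 8) = 360531254845125.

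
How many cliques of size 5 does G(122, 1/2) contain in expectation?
E[# K_5] = C(122, 5) · (1/2)^C(5, 2) = 207288004 / 2^10 = 51822001/256 ≈ 202429.691406

For each 5-subset S of vertices (there are C(122, 5) = 207288004 such S), let X_S = 1 if S induces a K_5 (all C(5, 2) = 10 edges present). Then P(X_S = 1) = (1/2)^10 = 1/1024. By linearity of expectation, E[# K_5] = C(122, 5) · (1/2)^10 = 207288004 / 1024 = 51822001/256 ≈ 202429.691406.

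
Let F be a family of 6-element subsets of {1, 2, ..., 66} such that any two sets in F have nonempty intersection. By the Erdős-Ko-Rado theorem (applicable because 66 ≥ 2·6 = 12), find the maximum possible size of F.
max |F| = C(65, 5) = 8259888

Erdős-Ko-Rado (1961): when n ≥ 2k, max |F| = C(n−1, k−1). The bound is attained by the star {A : i ∈ A} for any fixed i ∈ [n]. Here C(66−1, 6−1) = C(65, 5) = 8259888.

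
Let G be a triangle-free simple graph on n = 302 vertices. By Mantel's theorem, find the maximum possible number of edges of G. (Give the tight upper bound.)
ex(302, K_3) = ⌊302^2/4⌋ = 22801

Mantel (1907): a triangle-free graph on n vertices has at most ⌊n^2/4⌋ edges, with equality for the complete bipartite graph K_{⌊n/2⌋, ⌈n/2⌉}. For n = 302: ⌊302^2/4⌋ = ⌊91204/4⌋ = 22801. The extremal graph is K_{151, 151}, which has 151·151 = 22801 edges.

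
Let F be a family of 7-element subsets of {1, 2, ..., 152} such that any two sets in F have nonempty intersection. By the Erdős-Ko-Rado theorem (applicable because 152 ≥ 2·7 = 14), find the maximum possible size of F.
max |F| = C(151, 6) = 14888600755

Erdős-Ko-Rado (1961): when n ≥ 2k, max |F| = C(n−1, k−1). The bound is attained by the star {A : i ∈ A} for any fixed i ∈ [n]. Here C(152−1, 7−1) = C(151, 6) = 14888600755.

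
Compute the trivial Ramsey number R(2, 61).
R(2, 61) = 61

R(2, k) = k for all k ≥ 2: in a 2-colouring of K_k, either some edge is red (a red K_2) or all edges are blue (a blue K_k). And K_{60} coloured all-blue has no blue K_61, so R(2, 61) > 60. Hence R(2, 61) = 61.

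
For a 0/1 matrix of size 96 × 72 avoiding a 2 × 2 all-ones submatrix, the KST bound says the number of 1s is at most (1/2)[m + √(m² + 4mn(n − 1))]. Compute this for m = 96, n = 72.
z(96, 72; 2, 2) ≤ (1/2)[96 + √(96² + 4·96·72·71)] = (1/2)[96 + √1972224] = 750.1795

Kővári–Sós–Turán: let r_1, ..., r_96 be the row sums and z = Σ r_i the total number of 1s. Each pair of columns can share at most one row with both entries 1 (else a 2×2 all-ones block appears), so Σ_i C(r_i, 2) ≤ C(72, 2) = 2556. By convexity Σ_i C(r_i, 2) ≥ 96·C(z/96, 2) = z(z − 96)/(2·96), giving z² − 96z − 96·72·71 ≤ 0 and hence z ≤ (1/2)[96 + √(9216 + 4·490752)] = (1/2)[96 + √1972224] ≈ (1/2)(96 + 1404.3589) = 750.1795.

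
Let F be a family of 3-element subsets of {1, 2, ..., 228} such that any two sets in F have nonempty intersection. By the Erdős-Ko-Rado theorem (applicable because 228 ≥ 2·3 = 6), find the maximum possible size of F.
max |F| = C(227, 2) = 25651

The Erdős-Ko-Rado theorem states: for n ≥ 2k, an intersecting family of k-subsets of an n-element set has size at most C(n − 1, k − 1), with equality for 'star' families {A ⊆ [n] : |A| = k, i ∈ A} (fix an element i). For n = 228, k = 3: C(227, 2) = 25651.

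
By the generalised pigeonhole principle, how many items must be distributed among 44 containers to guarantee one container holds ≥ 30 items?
n = (30 − 1)·44 + 1 = 1277

By the generalised pigeonhole principle, to guarantee some box contains ≥ r objects we need more than (r − 1) · k objects total. Threshold: n = (r − 1) · k + 1. With r = 30 and k = 44: n = 29 · 44 + 1 = 1276 + 1 = 1277. For n = 1276 = 29 · 44, we can put exactly 29 objects in every box, avoiding 30 in any single one — so 1277 is tight.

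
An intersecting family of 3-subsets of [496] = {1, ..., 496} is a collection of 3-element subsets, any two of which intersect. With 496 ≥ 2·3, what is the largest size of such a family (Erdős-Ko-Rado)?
max |F| = C(495, 2) = 122265

Erdős-Ko-Rado (1961): when n ≥ 2k, max |F| = C(n−1, k−1). The bound is attained by the star {A : i ∈ A} for any fixed i ∈ [n]. Here C(496−1, 3−1) = C(495, 2) = 122265.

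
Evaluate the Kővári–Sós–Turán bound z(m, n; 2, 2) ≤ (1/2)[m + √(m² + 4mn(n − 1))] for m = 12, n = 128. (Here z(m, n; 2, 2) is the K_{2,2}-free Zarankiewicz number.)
z(12, 128; 2, 2) ≤ (1/2)[12 + √(12² + 4·12·128·127)] = (1/2)[12 + √780432] = 447.7103

Kővári–Sós–Turán: let r_1, ..., r_12 be the row sums and z = Σ r_i the total number of 1s. Each pair of columns can share at most one row with both entries 1 (else a 2×2 all-ones block appears), so Σ_i C(r_i, 2) ≤ C(128, 2) = 8128. By convexity Σ_i C(r_i, 2) ≥ 12·C(z/12, 2) = z(z − 12)/(2·12), giving z² − 12z − 12·128·127 ≤ 0 and hence z ≤ (1/2)[12 + √(144 + 4·195072)] = (1/2)[12 + √780432] ≈ (1/2)(12 + 883.4206) = 447.7103.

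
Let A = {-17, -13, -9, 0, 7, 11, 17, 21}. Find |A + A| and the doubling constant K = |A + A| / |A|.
K = |A + A| / |A| = 29/8

Enumerate A + A = {a + b : a, b ∈ A}. With |A| = 8, there are |A|^2 = 64 ordered sum pairs; collecting distinct values, A + A = {-34, -30, -26, -22, -18, -17, -13, -10, -9, -6, -2, 0, 2, 4, 7, 8, 11, 12, 14, 17, 18, 21, 22, 24, 28, 32, 34, 38, 42}, so |A + A| = 29. Thus K = 29/8. For comparison, the minimum possible |A + A| over all 8-element sets is 2·8 − 1 = 15 (so min K = 15/8), attained only by arithmetic progressions.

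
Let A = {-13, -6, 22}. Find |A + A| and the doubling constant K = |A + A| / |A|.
K = |A + A| / |A| = 6/3 = 2

Enumerate A + A = {a + b : a, b ∈ A}. With |A| = 3, there are |A|^2 = 9 ordered sum pairs; collecting distinct values, A + A = {-26, -19, -12, 9, 16, 44}, so |A + A| = 6. Thus K = 6/3 = 2. For comparison, the minimum possible |A + A| over all 3-element sets is 2·3 − 1 = 5 (so min K = 5/3), attained only by arithmetic progressions.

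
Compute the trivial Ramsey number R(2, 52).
R(2, 52) = 52

R(2, k) = k for all k ≥ 2: in a 2-colouring of K_k, either some edge is red (a red K_2) or all edges are blue (a blue K_k). And K_{51} coloured all-blue has no blue K_52, so R(2, 52) > 51. Hence R(2, 52) = 52.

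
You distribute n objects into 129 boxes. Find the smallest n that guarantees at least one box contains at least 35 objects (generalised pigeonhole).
n = (35 − 1)·129 + 1 = 4387

By the generalised pigeonhole principle, to guarantee some box contains ≥ r objects we need more than (r − 1) · k objects total. Threshold: n = (r − 1) · k + 1. With r = 35 and k = 129: n = 34 · 129 + 1 = 4386 + 1 = 4387. For n = 4386 = 34 · 129, we can put exactly 34 objects in every box, avoiding 35 in any single one — so 4387 is tight.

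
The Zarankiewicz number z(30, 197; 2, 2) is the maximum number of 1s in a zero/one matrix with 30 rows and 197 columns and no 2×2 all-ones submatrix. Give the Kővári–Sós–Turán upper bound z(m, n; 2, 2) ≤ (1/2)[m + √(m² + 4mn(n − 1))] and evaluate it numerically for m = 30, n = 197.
z(30, 197; 2, 2) ≤ (1/2)[30 + √(30² + 4·30·197·196)] = (1/2)[30 + √4634340] = 1091.3759

Kővári–Sós–Turán: let r_1, ..., r_30 be the row sums and z = Σ r_i the total number of 1s. Each pair of columns can share at most one row with both entries 1 (else a 2×2 all-ones block appears), so Σ_i C(r_i, 2) ≤ C(197, 2) = 19306. By convexity Σ_i C(r_i, 2) ≥ 30·C(z/30, 2) = z(z − 30)/(2·30), giving z² − 30z − 30·197·196 ≤ 0 and hence z ≤ (1/2)[30 + √(900 + 4·1158360)] = (1/2)[30 + √4634340] ≈ (1/2)(30 + 2152.7517) = 1091.3759.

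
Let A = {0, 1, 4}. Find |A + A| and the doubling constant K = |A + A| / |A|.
K = |A + A| / |A| = 6/3 = 2

Enumerate A + A = {a + b : a, b ∈ A}. With |A| = 3, there are |A|^2 = 9 ordered sum pairs; collecting distinct values, A + A = {0, 1, 2, 4, 5, 8}, so |A + A| = 6. Thus K = 6/3 = 2. For comparison, the minimum possible |A + A| over all 3-element sets is 2·3 − 1 = 5 (so min K = 5/3), attained only by arithmetic progressions.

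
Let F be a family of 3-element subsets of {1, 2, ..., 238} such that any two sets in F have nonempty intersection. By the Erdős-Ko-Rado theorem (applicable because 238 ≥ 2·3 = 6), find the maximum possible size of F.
max |F| = C(237, 2) = 27966

Erdős-Ko-Rado (1961): when n ≥ 2k, max |F| = C(n−1, k−1). The bound is attained by the star {A : i ∈ A} for any fixed i ∈ [n]. Here C(238−1, 3−1) = C(237, 2) = 27966.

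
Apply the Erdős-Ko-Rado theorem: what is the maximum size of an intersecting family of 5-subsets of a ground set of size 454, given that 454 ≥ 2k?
max |F| = C(453, 4) = 1731467925

The Erdős-Ko-Rado theorem states: for n ≥ 2k, an intersecting family of k-subsets of an n-element set has size at most C(n − 1, k − 1), with equality for 'star' families {A ⊆ [n] : |A| = k, i ∈ A} (fix an element i). For n = 454, k = 5: C(453, 4) = 1731467925.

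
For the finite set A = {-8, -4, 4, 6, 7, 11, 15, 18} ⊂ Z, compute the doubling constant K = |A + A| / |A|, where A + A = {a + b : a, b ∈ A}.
K = |A + A| / |A| = 29/8

Enumerate A + A = {a + b : a, b ∈ A}. With |A| = 8, there are |A|^2 = 64 ordered sum pairs; collecting distinct values, A + A = {-16, -12, -8, -4, -2, -1, 0, 2, 3, 7, 8, 10, 11, 12, 13, 14, 15, 17, 18, 19, 21, 22, 24, 25, 26, 29, 30, 33, 36}, so |A + A| = 29. Thus K = 29/8. For comparison, the minimum possible |A + A| over all 8-element sets is 2·8 − 1 = 15 (so min K = 15/8), attained only by arithmetic progressions.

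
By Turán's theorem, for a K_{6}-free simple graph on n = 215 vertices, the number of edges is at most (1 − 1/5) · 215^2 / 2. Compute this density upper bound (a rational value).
Turán density bound = (4/5) · 215^2/2 = 18490

Turán's theorem: ex(n, K_{r+1}) is achieved by the complete r-partite Turán graph T(n, r) with parts as balanced as possible, and is at most (1 − 1/r) · n^2/2. For r = 5, n = 215: the density bound is (4/5) · 46225/2 = 18490. Since 5 ∣ 215, the Turán graph T(215, 5) has parts of equal size 43, and its edge count e(T(215, 5)) = 18490 attains the density bound exactly.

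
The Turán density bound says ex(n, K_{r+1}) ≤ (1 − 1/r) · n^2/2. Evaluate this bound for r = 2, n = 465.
Turán density bound = (1/2) · 465^2/2 = 216225/4 ≈ 54056.25

Turán's theorem: ex(n, K_{r+1}) is achieved by the complete r-partite Turán graph T(n, r) with parts as balanced as possible, and is at most (1 − 1/r) · n^2/2. For r = 2, n = 465: the density bound is (1/2) · 216225/2 = 216225/4 ≈ 54056.25. The integer-valued extremum is e(T(465, 2)) = 54056, which is strictly less than the density bound 216225/4 since 2 ∤ 465 (the parts of T(465, 2) cannot all be equal).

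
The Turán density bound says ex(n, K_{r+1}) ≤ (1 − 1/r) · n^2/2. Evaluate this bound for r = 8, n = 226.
Turán density bound = (7/8) · 226^2/2 = 89383/4 ≈ 22345.75

Turán's theorem: ex(n, K_{r+1}) is achieved by the complete r-partite Turán graph T(n, r) with parts as balanced as possible, and is at most (1 − 1/r) · n^2/2. For r = 8, n = 226: the density bound is (7/8) · 51076/2 = 89383/4 ≈ 22345.75. The integer-valued extremum is e(T(226, 8)) = 22345, which is strictly less than the density bound 89383/4 since 8 ∤ 226 (the parts of T(226, 8) cannot all be equal).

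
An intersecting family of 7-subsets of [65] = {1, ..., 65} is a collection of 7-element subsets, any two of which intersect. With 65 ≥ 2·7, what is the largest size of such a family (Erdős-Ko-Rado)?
max |F| = C(64, 6) = 74974368

The Erdős-Ko-Rado theorem states: for n ≥ 2k, an intersecting family of k-subsets of an n-element set has size at most C(n − 1, k − 1), with equality for 'star' families {A ⊆ [n] : |A| = k, i ∈ A} (fix an element i). For n = 65, k = 7: C(64, 6) = 74974368.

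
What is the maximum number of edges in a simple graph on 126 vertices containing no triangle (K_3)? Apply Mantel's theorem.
ex(126, K_3) = ⌊126^2/4⌋ = 3969

Mantel (1907): a triangle-free graph on n vertices has at most ⌊n^2/4⌋ edges, with equality for the complete bipartite graph K_{⌊n/2⌋, ⌈n/2⌉}. For n = 126: ⌊126^2/4⌋ = ⌊15876/4⌋ = 3969. The extremal graph is K_{63, 63}, which has 63·63 = 3969 edges.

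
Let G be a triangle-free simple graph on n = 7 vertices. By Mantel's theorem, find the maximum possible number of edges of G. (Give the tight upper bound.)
ex(7, K_3) = ⌊7^2/4⌋ = 12

Mantel (1907): a triangle-free graph on n vertices has at most ⌊n^2/4⌋ edges, with equality for the complete bipartite graph K_{⌊n/2⌋, ⌈n/2⌉}. For n = 7: ⌊7^2/4⌋ = ⌊49/4⌋ = 12. The extremal graph is K_{3, 4}, which has 3·4 = 12 edges.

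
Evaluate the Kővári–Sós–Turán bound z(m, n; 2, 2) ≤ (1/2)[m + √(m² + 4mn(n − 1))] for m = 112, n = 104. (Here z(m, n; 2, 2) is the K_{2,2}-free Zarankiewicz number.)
z(112, 104; 2, 2) ≤ (1/2)[112 + √(112² + 4·112·104·103)] = (1/2)[112 + √4811520] = 1152.7589

Kővári–Sós–Turán: let r_1, ..., r_112 be the row sums and z = Σ r_i the total number of 1s. Each pair of columns can share at most one row with both entries 1 (else a 2×2 all-ones block appears), so Σ_i C(r_i, 2) ≤ C(104, 2) = 5356. By convexity Σ_i C(r_i, 2) ≥ 112·C(z/112, 2) = z(z − 112)/(2·112), giving z² − 112z − 112·104·103 ≤ 0 and hence z ≤ (1/2)[112 + √(12544 + 4·1199744)] = (1/2)[112 + √4811520] ≈ (1/2)(112 + 2193.5177) = 1152.7589.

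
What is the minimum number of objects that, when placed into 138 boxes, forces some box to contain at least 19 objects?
n = (19 − 1)·138 + 1 = 2485

By the generalised pigeonhole principle, to guarantee some box contains ≥ r objects we need more than (r − 1) · k objects total. Threshold: n = (r − 1) · k + 1. With r = 19 and k = 138: n = 18 · 138 + 1 = 2484 + 1 = 2485. For n = 2484 = 18 · 138, we can put exactly 18 objects in every box, avoiding 19 in any single one — so 2485 is tight.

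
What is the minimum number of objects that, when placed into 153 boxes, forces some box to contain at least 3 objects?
n = (3 − 1)·153 + 1 = 307

By the generalised pigeonhole principle, to guarantee some box contains ≥ r objects we need more than (r − 1) · k objects total. Threshold: n = (r − 1) · k + 1. With r = 3 and k = 153: n = 2 · 153 + 1 = 306 + 1 = 307. For n = 306 = 2 · 153, we can put exactly 2 objects in every box, avoiding 3 in any single one — so 307 is tight.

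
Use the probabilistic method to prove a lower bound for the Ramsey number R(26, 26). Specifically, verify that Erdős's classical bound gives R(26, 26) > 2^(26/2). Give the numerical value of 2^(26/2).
2^(26/2) = 8192; so R(26, 26) > 8192

Colour each edge of K_n uniformly at random with red/blue. The expected number of monochromatic K_26 is C(n, 26) · 2 · 2^(−C(26,2)). If C(n, 26) · 2^(1 − C(26,2)) < 1, then with positive probability no monochromatic K_26 exists, so R(26, 26) > n. The standard estimate C(n, 26) ≤ n^26/26! shows this inequality holds whenever n ≤ 2^(26/2) (since 26! · 2^(C(26,2) − 1) > 2^(26^2/2) ≥ n^26). Hence R(26, 26) > 2^(26/2) = 8192.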